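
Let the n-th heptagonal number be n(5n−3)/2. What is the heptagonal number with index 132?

The 132nd heptagonal number is n(5n−3)/2 with n = 132.
132·(5·132 − 3)/2 = 132·657/2 = 43362.

43362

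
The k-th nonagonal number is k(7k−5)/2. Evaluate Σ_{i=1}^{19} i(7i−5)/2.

8170

Σ i(7i−5)/2 = (7Σi² − 5Σi) / 2 over i = 1..19.
Σi = 190 and Σi² = 2470.
(7·2470 − 5·190) / 2 = 16340/2 = 8170.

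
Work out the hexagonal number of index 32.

The 32nd hexagonal number is n(2n−1) with n = 32.
32·(2·32 − 1) = 32·63 = 2016.

2016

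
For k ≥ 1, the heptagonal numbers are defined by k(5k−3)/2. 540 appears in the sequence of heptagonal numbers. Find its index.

Set n(5n−3)/2 = 540, giving 5n² − 3n − 1080 = 0.
So n = (3 + 147) / 10 = 150/10 = 15.
Check: 15·(5·15 − 3)/2 = 540. ✓

15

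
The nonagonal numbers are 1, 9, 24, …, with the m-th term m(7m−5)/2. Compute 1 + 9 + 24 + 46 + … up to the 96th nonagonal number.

1036736

Σ i(7i−5)/2 = (7Σi² − 5Σi) / 2 over i = 1..96.
Σi = 4656 and Σi² = 299536.
(7·299536 − 5·4656) / 2 = 2073472/2 = 1036736.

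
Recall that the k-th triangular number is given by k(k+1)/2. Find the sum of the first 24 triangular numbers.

2600

Σ i(i+1)/2 = (Σi² + Σi) / 2 over i = 1..24.
Σi = 300 and Σi² = 4900.
(1·4900 + 1·300) / 2 = 5200/2 = 2600.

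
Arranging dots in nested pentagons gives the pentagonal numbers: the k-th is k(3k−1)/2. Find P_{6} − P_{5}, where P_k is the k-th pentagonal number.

16

Consecutive pentagonal numbers differ by 3n − 2: here 3·6 − 2 = 16.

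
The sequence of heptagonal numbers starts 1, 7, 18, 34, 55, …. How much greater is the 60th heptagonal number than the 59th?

Consecutive heptagonal numbers differ by 5n − 4: here 5·60 − 4 = 296.

296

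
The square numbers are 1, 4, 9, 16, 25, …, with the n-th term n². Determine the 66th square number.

The 66th square number is n² with n = 66.
66² = 4356.

4356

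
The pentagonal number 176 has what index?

11

Set n(3n−1)/2 = 176, giving 3n² − n − 352 = 0.
The discriminant is 1 + 24·176 = 4225, and √4225 = 65.
So n = (1 + 65) / 6 = 66/6 = 11.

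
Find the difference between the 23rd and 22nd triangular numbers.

Consecutive triangular numbers differ by n: T_{23} − T_{22} = 23.

23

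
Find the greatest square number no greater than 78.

64

Solve n² ≤ 78 for integer n.
n = 8 gives 64 ≤ 78, while n = 9 gives 81 > 78; so the answer is 64.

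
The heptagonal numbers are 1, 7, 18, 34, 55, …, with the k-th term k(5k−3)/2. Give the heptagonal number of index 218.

The 218th heptagonal number is n(5n−3)/2 with n = 218.
218·(5·218 − 3)/2 = 218·1087/2 = 118483.

118483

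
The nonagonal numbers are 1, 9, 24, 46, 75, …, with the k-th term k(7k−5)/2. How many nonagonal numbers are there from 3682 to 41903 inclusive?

The n-th nonagonal number is n(7n−5)/2.
Smallest index with value ≥ 3682: n = 33 (giving 3729).
Largest index with value ≤ 41903: n = 109 (giving 41311).
Indices 33 through 109: 77 terms.

77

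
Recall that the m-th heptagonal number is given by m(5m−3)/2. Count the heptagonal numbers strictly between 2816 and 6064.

16

The n-th heptagonal number is n(5n−3)/2.
Smallest index with value > 2816: n = 34 (giving 2839).
Largest index with value < 6064: n = 49 (giving 5929).
Indices 34 through 49: 16 terms.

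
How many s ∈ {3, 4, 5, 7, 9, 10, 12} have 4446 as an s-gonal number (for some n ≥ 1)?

1

s = 3: P(3, 93) = 4371 and P(3, 94) = 4465; 4446 is not s-gonal.
s = 4: P(4, 66) = 4356 and P(4, 67) = 4489; 4446 is not s-gonal.
s = 5: P(5, 54) = 4347 and P(5, 55) = 4510; 4446 is not s-gonal.
s = 7: P(7, 42) = 4347 and P(7, 43) = 4558; 4446 is not s-gonal.
s = 9: P(9, 36) = 4446. ✓
s = 10: P(10, 33) = 4257 and P(10, 34) = 4522; 4446 is not s-gonal.
s = 12: P(12, 30) = 4380 and P(12, 31) = 4681; 4446 is not s-gonal.
Hits: s ∈ {9} → 1.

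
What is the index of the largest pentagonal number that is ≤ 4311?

Solve n(3n−1)/2 ≤ 4311 for integer n.
n = 53 gives 4187 ≤ 4311, while n = 54 gives 4347 > 4311; so the answer is index 53.

53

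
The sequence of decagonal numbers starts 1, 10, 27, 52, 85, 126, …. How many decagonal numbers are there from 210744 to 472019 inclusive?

The n-th decagonal number is n(4n−3).
Smallest index with value ≥ 210744: n = 230 (giving 210910).
Largest index with value ≤ 472019: n = 343 (giving 469567).
Indices 230 through 343: 114 terms.

114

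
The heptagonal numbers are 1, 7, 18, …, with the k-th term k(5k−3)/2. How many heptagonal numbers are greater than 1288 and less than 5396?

23

The n-th heptagonal number is n(5n−3)/2.
Smallest index with value > 1288: n = 24 (giving 1404).
Largest index with value < 5396: n = 46 (giving 5221).
Indices 24 through 46: 23 terms.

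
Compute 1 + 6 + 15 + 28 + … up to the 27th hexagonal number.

13482

Σ i(2i−1) = 2Σi² − Σi over i = 1..27.
Σi = 378 and Σi² = 6930.
2·6930 − 1·378 = 13482.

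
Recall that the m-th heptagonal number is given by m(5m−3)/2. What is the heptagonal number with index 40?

3940

The 40th heptagonal number is n(5n−3)/2 with n = 40.
40·(5·40 − 3)/2 = 40·197/2 = 3940.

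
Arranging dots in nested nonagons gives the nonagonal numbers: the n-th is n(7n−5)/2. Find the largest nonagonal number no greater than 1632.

Solve n(7n−5)/2 ≤ 1632 for integer n.
n = 21 gives 1491 ≤ 1632, while n = 22 gives 1639 > 1632; so the answer is 1491.

1491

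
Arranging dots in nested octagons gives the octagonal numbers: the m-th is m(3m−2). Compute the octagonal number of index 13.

481

The 13th octagonal number is n(3n−2) with n = 13.
13·(3·13 − 2) = 13·37 = 481.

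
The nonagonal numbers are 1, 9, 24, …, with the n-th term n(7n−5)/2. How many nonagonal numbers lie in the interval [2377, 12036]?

The n-th nonagonal number is n(7n−5)/2.
Smallest index with value ≥ 2377: n = 27 (giving 2484).
Largest index with value ≤ 12036: n = 59 (giving 12036).
Indices 27 through 59: 33 terms.

33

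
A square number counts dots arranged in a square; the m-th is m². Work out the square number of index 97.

The 97th square number is n² with n = 97.
97² = 9409.

9409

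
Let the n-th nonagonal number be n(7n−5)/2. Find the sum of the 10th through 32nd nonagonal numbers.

37835

Σ i(7i−5)/2 = (7Σi² − 5Σi) / 2 over i = 10..32.
Σi = 528 − 45 = 483 and Σi² = 11440 − 285 = 11155.
(7·11155 − 5·483) / 2 = 75670/2 = 37835.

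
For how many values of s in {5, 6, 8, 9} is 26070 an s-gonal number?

s = 5: P(5, 132) = 26070. ✓
s = 6: P(6, 114) = 25878 and P(6, 115) = 26335; 26070 is not s-gonal.
s = 8: P(8, 93) = 25761 and P(8, 94) = 26320; 26070 is not s-gonal.
s = 9: P(9, 86) = 25671 and P(9, 87) = 26274; 26070 is not s-gonal.
Hits: s ∈ {5} → 1.

1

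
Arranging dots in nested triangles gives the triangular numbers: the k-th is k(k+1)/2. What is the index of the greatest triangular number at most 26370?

Solve n(n+1)/2 ≤ 26370 for integer n.
n = 229 gives 26335 ≤ 26370, while n = 230 gives 26565 > 26370; so the answer is index 229.

229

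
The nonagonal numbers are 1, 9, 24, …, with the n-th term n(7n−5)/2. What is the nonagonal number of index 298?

310069

298·(7·298 − 5)/2 = 298·2081/2 = 310069.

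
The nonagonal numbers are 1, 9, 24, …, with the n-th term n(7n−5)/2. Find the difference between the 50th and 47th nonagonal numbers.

1011

50·(7·50 − 5)/2 = 8625 and 47·(7·47 − 5)/2 = 7614.
Difference: 8625 − 7614 = 1011.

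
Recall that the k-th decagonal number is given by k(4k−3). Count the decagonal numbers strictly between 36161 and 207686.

133

The n-th decagonal number is n(4n−3).
Smallest index with value > 36161: n = 96 (giving 36576).
Largest index with value < 207686: n = 228 (giving 207252).
Indices 96 through 228: 133 terms.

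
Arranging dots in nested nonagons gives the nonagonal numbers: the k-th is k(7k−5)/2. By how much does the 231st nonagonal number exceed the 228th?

231·(7·231 − 5)/2 = 186186 and 228·(7·228 − 5)/2 = 181374.
Difference: 186186 − 181374 = 4812.

4812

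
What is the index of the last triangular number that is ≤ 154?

Solve n(n+1)/2 ≤ 154 for integer n.
n = 17 gives 153 ≤ 154, while n = 18 gives 171 > 154; so the answer is index 17.

17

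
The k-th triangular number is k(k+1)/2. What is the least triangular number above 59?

Solve n(n+1)/2 > 59 for integer n.
The largest n with value ≤ 59 is 10 (since 55 ≤ 59 < 66), so the first above is n = 11, value 66.

66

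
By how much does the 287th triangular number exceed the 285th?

287·288/2 = 41328 and 285·286/2 = 40755.
Difference: 41328 − 40755 = 573.

573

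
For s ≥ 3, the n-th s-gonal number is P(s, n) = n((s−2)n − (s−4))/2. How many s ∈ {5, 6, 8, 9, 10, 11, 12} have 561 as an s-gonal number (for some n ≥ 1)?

2

s = 5: P(5, 19) = 532 and P(5, 20) = 590; 561 is not s-gonal.
s = 6: P(6, 17) = 561. ✓
s = 8: P(8, 14) = 560 and P(8, 15) = 645; 561 is not s-gonal.
s = 9: P(9, 13) = 559 and P(9, 14) = 651; 561 is not s-gonal.
s = 10: P(10, 12) = 540 and P(10, 13) = 637; 561 is not s-gonal.
s = 11: P(11, 11) = 506 and P(11, 12) = 606; 561 is not s-gonal.
s = 12: P(12, 11) = 561. ✓
Hits: s ∈ {6, 12} → 2.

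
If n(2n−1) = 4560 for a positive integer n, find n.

Set n(2n−1) = 4560, giving 2n² − n − 4560 = 0.
The discriminant is 1 + 8·4560 = 36481, and √36481 = 191.
So n = (1 + 191) / 4 = 192/4 = 48.

48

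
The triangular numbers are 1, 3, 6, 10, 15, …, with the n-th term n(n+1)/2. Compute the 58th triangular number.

The 58th triangular number is n(n+1)/2 with n = 58.
58·59/2 = 3422/2 = 1711.

1711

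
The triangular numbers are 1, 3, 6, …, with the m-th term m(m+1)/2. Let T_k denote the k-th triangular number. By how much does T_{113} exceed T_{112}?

113

Consecutive triangular numbers differ by n: T_{113} − T_{112} = 113.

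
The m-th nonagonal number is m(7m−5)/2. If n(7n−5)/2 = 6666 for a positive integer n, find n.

Set n(7n−5)/2 = 6666, giving 7n² − 5n − 13332 = 0.
The discriminant is 25 + 56·6666 = 373321, and √373321 = 611.
So n = (5 + 611) / 14 = 616/14 = 44.

44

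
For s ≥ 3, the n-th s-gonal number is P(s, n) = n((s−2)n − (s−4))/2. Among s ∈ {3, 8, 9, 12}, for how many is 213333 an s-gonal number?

1

s = 3: P(3, 652) = 212878 and P(3, 653) = 213531; 213333 is not s-gonal.
s = 8: P(8, 267) = 213333. ✓
s = 9: P(9, 247) = 212914 and P(9, 248) = 214644; 213333 is not s-gonal.
s = 12: P(12, 206) = 211356 and P(12, 207) = 213417; 213333 is not s-gonal.
Hits: s ∈ {8} → 1.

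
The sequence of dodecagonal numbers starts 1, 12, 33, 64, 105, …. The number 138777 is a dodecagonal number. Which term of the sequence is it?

Set n(5n−4) = 138777, giving 5n² − 4n − 138777 = 0.
The discriminant is 16 + 20·138777 = 2775556, and √2775556 = 1666.
So n = (4 + 1666) / 10 = 1670/10 = 167.

167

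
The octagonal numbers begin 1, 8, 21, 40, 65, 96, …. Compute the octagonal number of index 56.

56·(3·56 − 2) = 56·166 = 9296.

9296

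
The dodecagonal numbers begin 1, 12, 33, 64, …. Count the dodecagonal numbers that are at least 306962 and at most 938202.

185

The n-th dodecagonal number is n(5n−4).
Smallest index with value ≥ 306962: n = 249 (giving 309009).
Largest index with value ≤ 938202: n = 433 (giving 935713).
Indices 249 through 433: 185 terms.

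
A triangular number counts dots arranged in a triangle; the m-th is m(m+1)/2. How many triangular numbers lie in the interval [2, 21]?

5

The n-th triangular number is n(n+1)/2.
Smallest index with value ≥ 2: n = 2 (giving 3).
Largest index with value ≤ 21: n = 6 (giving 21).
Indices 2 through 6: 5 terms.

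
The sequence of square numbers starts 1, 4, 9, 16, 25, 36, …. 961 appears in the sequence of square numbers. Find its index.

31

We need n² = 961, so n = √961 = 31.
Check: 31² = 961. ✓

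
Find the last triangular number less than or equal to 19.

15

Solve n(n+1)/2 ≤ 19 for integer n.
n = 5 gives 15 ≤ 19, while n = 6 gives 21 > 19; so the answer is 15.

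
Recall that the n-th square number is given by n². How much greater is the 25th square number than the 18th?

301

25² = 625 and 18² = 324.
Difference: 625 − 324 = 301.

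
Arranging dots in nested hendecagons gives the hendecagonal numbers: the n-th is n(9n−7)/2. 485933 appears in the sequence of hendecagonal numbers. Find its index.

329

Set n(9n−7)/2 = 485933, giving 9n² − 7n − 971866 = 0.
The discriminant is 49 + 72·485933 = 34987225, and √34987225 = 5915.
So n = (7 + 5915) / 18 = 5922/18 = 329.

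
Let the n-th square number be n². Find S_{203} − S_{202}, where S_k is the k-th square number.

n² − (n−1)² = 2n − 1, so 203² − 202² = 2·203 − 1 = 405.

405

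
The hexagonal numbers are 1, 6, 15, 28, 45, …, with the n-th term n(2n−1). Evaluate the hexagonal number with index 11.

231

The 11th hexagonal number is n(2n−1) with n = 11.
11·(2·11 − 1) = 11·21 = 231.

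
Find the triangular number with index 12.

The 12th triangular number is n(n+1)/2 with n = 12.
12·13/2 = 156/2 = 78.

78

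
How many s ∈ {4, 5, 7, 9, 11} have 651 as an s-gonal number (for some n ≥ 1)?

2

s = 4: P(4, 25) = 625 and P(4, 26) = 676; 651 is not s-gonal.
s = 5: P(5, 21) = 651. ✓
s = 7: P(7, 16) = 616 and P(7, 17) = 697; 651 is not s-gonal.
s = 9: P(9, 14) = 651. ✓
s = 11: P(11, 12) = 606 and P(11, 13) = 715; 651 is not s-gonal.
Hits: s ∈ {5, 9} → 2.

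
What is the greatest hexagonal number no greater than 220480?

Solve n(2n−1) ≤ 220480 for integer n.
n = 332 gives 220116 ≤ 220480, while n = 333 gives 221445 > 220480; so the answer is 220116.

220116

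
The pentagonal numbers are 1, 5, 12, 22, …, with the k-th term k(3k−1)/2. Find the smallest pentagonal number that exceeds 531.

Solve n(3n−1)/2 > 531 for integer n.
The largest n with value ≤ 531 is 18 (since 477 ≤ 531 < 532), so the first above is n = 19, value 532.

532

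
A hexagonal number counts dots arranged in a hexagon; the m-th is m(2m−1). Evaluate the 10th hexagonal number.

The 10th hexagonal number is n(2n−1) with n = 10.
10·(2·10 − 1) = 10·19 = 190.

190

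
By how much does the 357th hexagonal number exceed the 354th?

4263

357·(2·357 − 1) = 254541 and 354·(2·354 − 1) = 250278.
Difference: 254541 − 250278 = 4263.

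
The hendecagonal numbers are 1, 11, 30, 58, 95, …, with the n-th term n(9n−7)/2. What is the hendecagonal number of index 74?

The 74th hendecagonal number is n(9n−7)/2 with n = 74.
74·(9·74 − 7)/2 = 74·659/2 = 24383.

24383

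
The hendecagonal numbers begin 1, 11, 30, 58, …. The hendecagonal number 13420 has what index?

55

Set n(9n−7)/2 = 13420, giving 9n² − 7n − 26840 = 0.
The discriminant is 49 + 72·13420 = 966289, and √966289 = 983.
So n = (7 + 983) / 18 = 990/18 = 55.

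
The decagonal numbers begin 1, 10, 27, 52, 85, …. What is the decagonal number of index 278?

308302

278·(4·278 − 3) = 278·1109 = 308302.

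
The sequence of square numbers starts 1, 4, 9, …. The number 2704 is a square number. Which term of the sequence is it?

We need n² = 2704, so n = √2704 = 52.

52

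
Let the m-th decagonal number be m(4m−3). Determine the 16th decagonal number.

The 16th decagonal number is n(4n−3) with n = 16.
16·(4·16 − 3) = 16·61 = 976.

976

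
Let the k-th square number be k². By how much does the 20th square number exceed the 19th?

39

n² − (n−1)² = 2n − 1, so 20² − 19² = 2·20 − 1 = 39.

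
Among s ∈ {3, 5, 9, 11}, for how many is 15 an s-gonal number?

s = 3: P(3, 5) = 15. ✓
s = 5: P(5, 3) = 12 and P(5, 4) = 22; 15 is not s-gonal.
s = 9: P(9, 2) = 9 and P(9, 3) = 24; 15 is not s-gonal.
s = 11: P(11, 2) = 11 and P(11, 3) = 30; 15 is not s-gonal.
Hits: s ∈ {3} → 1.

1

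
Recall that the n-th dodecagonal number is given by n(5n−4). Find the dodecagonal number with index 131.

The 131st dodecagonal number is n(5n−4) with n = 131.
131·(5·131 − 4) = 131·651 = 85281.

85281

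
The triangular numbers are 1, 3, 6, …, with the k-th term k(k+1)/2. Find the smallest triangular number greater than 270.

276

Solve n(n+1)/2 > 270 for integer n.
The largest n with value ≤ 270 is 22 (since 253 ≤ 270 < 276), so the first above is n = 23, value 276.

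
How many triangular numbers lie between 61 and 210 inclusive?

The n-th triangular number is n(n+1)/2.
Smallest index with value ≥ 61: n = 11 (giving 66).
Largest index with value ≤ 210: n = 20 (giving 210).
Indices 11 through 20: 10 terms.

10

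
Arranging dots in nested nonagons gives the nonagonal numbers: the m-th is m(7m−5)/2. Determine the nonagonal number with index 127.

The 127th nonagonal number is n(7n−5)/2 with n = 127.
127·(7·127 − 5)/2 = 127·884/2 = 127·442 = 56134.

56134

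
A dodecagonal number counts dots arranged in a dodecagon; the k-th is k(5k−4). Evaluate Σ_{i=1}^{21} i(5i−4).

15631

Σ i(5i−4) = 5Σi² − 4Σi over i = 1..21.
Σi = 231 and Σi² = 3311.
5·3311 − 4·231 = 15631.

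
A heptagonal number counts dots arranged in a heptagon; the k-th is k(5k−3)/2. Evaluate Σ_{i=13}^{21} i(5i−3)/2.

6423

Σ i(5i−3)/2 = (5Σi² − 3Σi) / 2 over i = 13..21.
Σi = 231 − 78 = 153 and Σi² = 3311 − 650 = 2661.
(5·2661 − 3·153) / 2 = 12846/2 = 6423.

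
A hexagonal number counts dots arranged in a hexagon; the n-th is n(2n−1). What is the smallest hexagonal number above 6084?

6216

Solve n(2n−1) > 6084 for integer n.
The largest n with value ≤ 6084 is 55 (since 5995 ≤ 6084 < 6216), so the first above is n = 56, value 6216.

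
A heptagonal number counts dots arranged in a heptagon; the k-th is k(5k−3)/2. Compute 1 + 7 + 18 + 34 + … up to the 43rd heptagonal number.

67166

Σ i(5i−3)/2 = (5Σi² − 3Σi) / 2 over i = 1..43.
Σi = 946 and Σi² = 27434.
(5·27434 − 3·946) / 2 = 134332/2 = 67166.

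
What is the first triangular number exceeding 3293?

3321

Solve n(n+1)/2 > 3293 for integer n.
The largest n with value ≤ 3293 is 80 (since 3240 ≤ 3293 < 3321), so the first above is n = 81, value 3321.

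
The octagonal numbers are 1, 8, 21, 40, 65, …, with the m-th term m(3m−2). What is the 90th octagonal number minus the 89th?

535

Consecutive octagonal numbers differ by 6n − 5: here 6·90 − 5 = 535.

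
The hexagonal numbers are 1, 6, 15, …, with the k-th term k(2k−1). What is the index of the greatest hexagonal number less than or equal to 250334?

354

Solve n(2n−1) ≤ 250334 for integer n.
n = 354 gives 250278 ≤ 250334, while n = 355 gives 251695 > 250334; so the answer is index 354.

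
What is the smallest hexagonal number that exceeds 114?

120

Solve n(2n−1) > 114 for integer n.
The largest n with value ≤ 114 is 7 (since 91 ≤ 114 < 120), so the first above is n = 8, value 120.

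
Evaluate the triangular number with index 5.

15

The 5th triangular number is n(n+1)/2 with n = 5.
5·6/2 = 30/2 = 15.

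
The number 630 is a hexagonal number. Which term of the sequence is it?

18

Set n(2n−1) = 630, giving 2n² − n − 630 = 0.
The discriminant is 1 + 8·630 = 5041, and √5041 = 71.
So n = (1 + 71) / 4 = 72/4 = 18.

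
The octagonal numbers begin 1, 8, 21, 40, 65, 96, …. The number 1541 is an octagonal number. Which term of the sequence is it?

23

Set n(3n−2) = 1541, giving 3n² − 2n − 1541 = 0.
So n = (2 + 136) / 6 = 138/6 = 23.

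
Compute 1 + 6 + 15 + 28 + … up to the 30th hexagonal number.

Σ i(2i−1) = 2Σi² − Σi over i = 1..30.
Σi = 465 and Σi² = 9455.
2·9455 − 1·465 = 18445.

18445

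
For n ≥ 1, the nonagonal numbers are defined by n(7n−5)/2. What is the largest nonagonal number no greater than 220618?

Solve n(7n−5)/2 ≤ 220618 for integer n.
n = 251 gives 219876 ≤ 220618, while n = 252 gives 221634 > 220618; so the answer is 219876.

219876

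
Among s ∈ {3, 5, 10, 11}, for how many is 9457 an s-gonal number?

s = 3: P(3, 137) = 9453 and P(3, 138) = 9591; 9457 is not s-gonal.
s = 5: P(5, 79) = 9322 and P(5, 80) = 9560; 9457 is not s-gonal.
s = 10: P(10, 49) = 9457. ✓
s = 11: P(11, 46) = 9361 and P(11, 47) = 9776; 9457 is not s-gonal.
Hits: s ∈ {10} → 1.

1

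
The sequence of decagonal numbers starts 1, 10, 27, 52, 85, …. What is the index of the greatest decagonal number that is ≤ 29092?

Solve n(4n−3) ≤ 29092 for integer n.
n = 85 gives 28645 ≤ 29092, while n = 86 gives 29326 > 29092; so the answer is index 85.

85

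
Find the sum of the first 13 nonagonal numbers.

2639

Σ i(7i−5)/2 = (7Σi² − 5Σi) / 2 over i = 1..13.
Σi = 91 and Σi² = 819.
(7·819 − 5·91) / 2 = 5278/2 = 2639.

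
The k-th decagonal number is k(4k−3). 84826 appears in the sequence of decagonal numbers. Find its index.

146

Set n(4n−3) = 84826, giving 4n² − 3n − 84826 = 0.
So n = (3 + 1165) / 8 = 1168/8 = 146.
Check: 146·(4·146 − 3) = 84826. ✓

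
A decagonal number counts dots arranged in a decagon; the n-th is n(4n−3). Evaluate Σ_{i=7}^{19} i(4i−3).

Σ i(4i−3) = 4Σi² − 3Σi over i = 7..19.
Σi = 190 − 21 = 169 and Σi² = 2470 − 91 = 2379.
4·2379 − 3·169 = 9009.

9009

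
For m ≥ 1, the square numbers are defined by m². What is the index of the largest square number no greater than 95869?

309

Solve n² ≤ 95869 for integer n.
n = 309 gives 95481 ≤ 95869, while n = 310 gives 96100 > 95869; so the answer is index 309.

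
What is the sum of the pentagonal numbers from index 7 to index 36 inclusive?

Σ i(3i−1)/2 = (3Σi² − Σi) / 2 over i = 7..36.
Σi = 666 − 21 = 645 and Σi² = 16206 − 91 = 16115.
(3·16115 − 1·645) / 2 = 47700/2 = 23850.

23850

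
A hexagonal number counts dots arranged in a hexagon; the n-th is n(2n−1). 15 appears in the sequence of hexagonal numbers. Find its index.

3

Set n(2n−1) = 15, giving 2n² − n − 15 = 0.
So n = (1 + 11) / 4 = 12/4 = 3.
Check: 3·(2·3 − 1) = 15. ✓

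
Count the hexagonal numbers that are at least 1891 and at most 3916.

The n-th hexagonal number is n(2n−1).
Smallest index with value ≥ 1891: n = 31 (giving 1891).
Largest index with value ≤ 3916: n = 44 (giving 3828).
Indices 31 through 44: 14 terms.

14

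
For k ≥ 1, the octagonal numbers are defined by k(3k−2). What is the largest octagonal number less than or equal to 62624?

Solve n(3n−2) ≤ 62624 for integer n.
n = 144 gives 61920 ≤ 62624, while n = 145 gives 62785 > 62624; so the answer is 61920.

61920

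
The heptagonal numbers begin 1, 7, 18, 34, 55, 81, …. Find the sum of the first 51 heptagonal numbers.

111826

Σ i(5i−3)/2 = (5Σi² − 3Σi) / 2 over i = 1..51.
Σi = 1326 and Σi² = 45526.
(5·45526 − 3·1326) / 2 = 223652/2 = 111826.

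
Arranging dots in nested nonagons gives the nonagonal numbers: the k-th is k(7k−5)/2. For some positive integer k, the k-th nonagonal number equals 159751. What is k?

Set n(7n−5)/2 = 159751, giving 7n² − 5n − 319502 = 0.
So n = (5 + 2991) / 14 = 2996/14 = 214.

214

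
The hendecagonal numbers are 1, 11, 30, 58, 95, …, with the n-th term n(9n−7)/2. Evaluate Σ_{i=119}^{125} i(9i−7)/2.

Σ i(9i−7)/2 = (9Σi² − 7Σi) / 2 over i = 119..125.
Σi = 7875 − 7021 = 854 and Σi² = 658875 − 554659 = 104216.
(9·104216 − 7·854) / 2 = 931966/2 = 465983.

465983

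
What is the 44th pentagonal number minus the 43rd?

Consecutive pentagonal numbers differ by 3n − 2: here 3·44 − 2 = 130.

130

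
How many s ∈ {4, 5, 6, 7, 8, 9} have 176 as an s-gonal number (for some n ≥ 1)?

s = 4: P(4, 13) = 169 and P(4, 14) = 196; 176 is not s-gonal.
s = 5: P(5, 11) = 176. ✓
s = 6: P(6, 9) = 153 and P(6, 10) = 190; 176 is not s-gonal.
s = 7: P(7, 8) = 148 and P(7, 9) = 189; 176 is not s-gonal.
s = 8: P(8, 8) = 176. ✓
s = 9: P(9, 7) = 154 and P(9, 8) = 204; 176 is not s-gonal.
Hits: s ∈ {5, 8} → 2.

2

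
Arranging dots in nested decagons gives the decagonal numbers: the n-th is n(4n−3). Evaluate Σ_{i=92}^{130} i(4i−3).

Σ i(4i−3) = 4Σi² − 3Σi over i = 92..130.
Σi = 8515 − 4186 = 4329 and Σi² = 740805 − 255346 = 485459.
4·485459 − 3·4329 = 1928849.

1928849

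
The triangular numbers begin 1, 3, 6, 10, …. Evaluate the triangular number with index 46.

1081

46·47/2 = 2162/2 = 1081.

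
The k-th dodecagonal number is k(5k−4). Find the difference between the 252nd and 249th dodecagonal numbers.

252·(5·252 − 4) = 316512 and 249·(5·249 − 4) = 309009.
Difference: 316512 − 309009 = 7503.

7503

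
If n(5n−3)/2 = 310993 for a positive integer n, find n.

353

Set n(5n−3)/2 = 310993, giving 5n² − 3n − 621986 = 0.
So n = (3 + 3527) / 10 = 3530/10 = 353.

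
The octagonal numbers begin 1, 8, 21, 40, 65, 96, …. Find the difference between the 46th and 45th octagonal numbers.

271

Consecutive octagonal numbers differ by 6n − 5: here 6·46 − 5 = 271.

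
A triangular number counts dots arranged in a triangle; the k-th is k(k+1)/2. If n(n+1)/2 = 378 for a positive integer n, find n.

Set n(n+1)/2 = 378, giving n² + n − 756 = 0.
The discriminant is 1 + 8·378 = 3025, and √3025 = 55.
So n = (-1 + 55) / 2 = 54/2 = 27.

27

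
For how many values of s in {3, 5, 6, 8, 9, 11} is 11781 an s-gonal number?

3

s = 3: P(3, 153) = 11781. ✓
s = 5: P(5, 88) = 11572 and P(5, 89) = 11837; 11781 is not s-gonal.
s = 6: P(6, 77) = 11781. ✓
s = 8: P(8, 63) = 11781. ✓
s = 9: P(9, 58) = 11629 and P(9, 59) = 12036; 11781 is not s-gonal.
s = 11: P(11, 51) = 11526 and P(11, 52) = 11986; 11781 is not s-gonal.
Hits: s ∈ {3, 6, 8} → 3.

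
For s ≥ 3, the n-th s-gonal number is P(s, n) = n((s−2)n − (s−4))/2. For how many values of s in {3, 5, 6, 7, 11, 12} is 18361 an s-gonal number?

s = 3: P(3, 191) = 18336 and P(3, 192) = 18528; 18361 is not s-gonal.
s = 5: P(5, 110) = 18095 and P(5, 111) = 18426; 18361 is not s-gonal.
s = 6: P(6, 96) = 18336 and P(6, 97) = 18721; 18361 is not s-gonal.
s = 7: P(7, 86) = 18361. ✓
s = 11: P(11, 64) = 18208 and P(11, 65) = 18785; 18361 is not s-gonal.
s = 12: P(12, 61) = 18361. ✓
Hits: s ∈ {7, 12} → 2.

2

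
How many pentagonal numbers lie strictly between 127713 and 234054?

The n-th pentagonal number is n(3n−1)/2.
Smallest index with value > 127713: n = 292 (giving 127750).
Largest index with value < 234054: n = 395 (giving 233840).
Indices 292 through 395: 104 terms.

104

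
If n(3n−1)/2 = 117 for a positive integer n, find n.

9

Set n(3n−1)/2 = 117, giving 3n² − n − 234 = 0.
So n = (1 + 53) / 6 = 54/6 = 9.
Check: 9·(3·9 − 1)/2 = 117. ✓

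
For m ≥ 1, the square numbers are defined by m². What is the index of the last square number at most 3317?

Solve n² ≤ 3317 for integer n.
n = 57 gives 3249 ≤ 3317, while n = 58 gives 3364 > 3317; so the answer is index 57.

57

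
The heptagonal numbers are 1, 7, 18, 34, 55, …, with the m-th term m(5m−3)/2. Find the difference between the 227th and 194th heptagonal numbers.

227·(5·227 − 3)/2 = 128482 and 194·(5·194 − 3)/2 = 93799.
Difference: 128482 − 93799 = 34683.

34683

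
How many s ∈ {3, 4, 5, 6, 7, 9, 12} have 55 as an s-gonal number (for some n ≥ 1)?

2

s = 3: P(3, 10) = 55. ✓
s = 4: P(4, 7) = 49 and P(4, 8) = 64; 55 is not s-gonal.
s = 5: P(5, 6) = 51 and P(5, 7) = 70; 55 is not s-gonal.
s = 6: P(6, 5) = 45 and P(6, 6) = 66; 55 is not s-gonal.
s = 7: P(7, 5) = 55. ✓
s = 9: P(9, 4) = 46 and P(9, 5) = 75; 55 is not s-gonal.
s = 12: P(12, 3) = 33 and P(12, 4) = 64; 55 is not s-gonal.
Hits: s ∈ {3, 7} → 2.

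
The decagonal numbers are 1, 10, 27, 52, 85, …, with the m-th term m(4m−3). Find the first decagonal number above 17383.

17755

Solve n(4n−3) > 17383 for integer n.
The largest n with value ≤ 17383 is 66 (since 17226 ≤ 17383 < 17755), so the first above is n = 67, value 17755.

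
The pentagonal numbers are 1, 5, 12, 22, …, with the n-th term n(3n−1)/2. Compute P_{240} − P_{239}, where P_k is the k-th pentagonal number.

Consecutive pentagonal numbers differ by 3n − 2: here 3·240 − 2 = 718.

718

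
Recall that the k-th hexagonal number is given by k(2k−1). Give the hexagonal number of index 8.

8·(2·8 − 1) = 8·15 = 120.

120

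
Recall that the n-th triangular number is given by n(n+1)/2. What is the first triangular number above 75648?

Solve n(n+1)/2 > 75648 for integer n.
The largest n with value ≤ 75648 is 388 (since 75466 ≤ 75648 < 75855), so the first above is n = 389, value 75855.

75855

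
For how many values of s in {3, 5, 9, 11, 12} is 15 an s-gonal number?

s = 3: P(3, 5) = 15. ✓
s = 5: P(5, 3) = 12 and P(5, 4) = 22; 15 is not s-gonal.
s = 9: P(9, 2) = 9 and P(9, 3) = 24; 15 is not s-gonal.
s = 11: P(11, 2) = 11 and P(11, 3) = 30; 15 is not s-gonal.
s = 12: P(12, 2) = 12 and P(12, 3) = 33; 15 is not s-gonal.
Hits: s ∈ {3} → 1.

1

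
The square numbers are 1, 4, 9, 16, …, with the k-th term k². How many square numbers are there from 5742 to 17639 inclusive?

The n-th square number is n².
Smallest index with value ≥ 5742: n = 76 (giving 5776).
Largest index with value ≤ 17639: n = 132 (giving 17424).
Indices 76 through 132: 57 terms.

57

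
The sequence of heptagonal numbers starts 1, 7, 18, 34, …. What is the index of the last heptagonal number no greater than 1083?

Solve n(5n−3)/2 ≤ 1083 for integer n.
n = 21 gives 1071 ≤ 1083, while n = 22 gives 1177 > 1083; so the answer is index 21.

21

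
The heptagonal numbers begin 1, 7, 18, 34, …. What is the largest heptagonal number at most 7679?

7480

Solve n(5n−3)/2 ≤ 7679 for integer n.
n = 55 gives 7480 ≤ 7679, while n = 56 gives 7756 > 7679; so the answer is 7480.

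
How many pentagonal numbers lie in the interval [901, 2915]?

20

The n-th pentagonal number is n(3n−1)/2.
Smallest index with value ≥ 901: n = 25 (giving 925).
Largest index with value ≤ 2915: n = 44 (giving 2882).
Indices 25 through 44: 20 terms.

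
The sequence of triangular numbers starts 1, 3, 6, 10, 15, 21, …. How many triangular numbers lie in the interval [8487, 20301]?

72

The n-th triangular number is n(n+1)/2.
Smallest index with value ≥ 8487: n = 130 (giving 8515).
Largest index with value ≤ 20301: n = 201 (giving 20301).
Indices 130 through 201: 72 terms.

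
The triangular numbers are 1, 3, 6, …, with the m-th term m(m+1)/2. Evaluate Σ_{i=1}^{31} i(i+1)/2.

5456

Σ i(i+1)/2 = (Σi² + Σi) / 2 over i = 1..31.
Σi = 496 and Σi² = 10416.
(1·10416 + 1·496) / 2 = 10912/2 = 5456.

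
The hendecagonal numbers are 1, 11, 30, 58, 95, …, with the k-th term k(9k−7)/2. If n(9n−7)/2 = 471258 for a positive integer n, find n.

324

Set n(9n−7)/2 = 471258, giving 9n² − 7n − 942516 = 0.
The discriminant is 49 + 72·471258 = 33930625, and √33930625 = 5825.
So n = (7 + 5825) / 18 = 5832/18 = 324.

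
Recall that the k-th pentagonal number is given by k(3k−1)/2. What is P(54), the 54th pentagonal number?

54·(3·54 − 1)/2 = 54·161/2 = 4347.

4347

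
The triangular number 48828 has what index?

Set n(n+1)/2 = 48828, giving n² + n − 97656 = 0.
The discriminant is 1 + 8·48828 = 390625, and √390625 = 625.
So n = (-1 + 625) / 2 = 624/2 = 312.

312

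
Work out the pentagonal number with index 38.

The 38th pentagonal number is n(3n−1)/2 with n = 38.
38·(3·38 − 1)/2 = 38·113/2 = 2147.

2147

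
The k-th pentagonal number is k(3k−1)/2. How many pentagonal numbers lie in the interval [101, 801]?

The n-th pentagonal number is n(3n−1)/2.
Smallest index with value ≥ 101: n = 9 (giving 117).
Largest index with value ≤ 801: n = 23 (giving 782).
Indices 9 through 23: 15 terms.

15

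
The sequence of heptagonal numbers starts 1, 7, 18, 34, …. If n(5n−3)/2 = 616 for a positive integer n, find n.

16

Set n(5n−3)/2 = 616, giving 5n² − 3n − 1232 = 0.
So n = (3 + 157) / 10 = 160/10 = 16.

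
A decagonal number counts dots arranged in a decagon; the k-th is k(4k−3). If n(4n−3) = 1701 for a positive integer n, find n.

21

Set n(4n−3) = 1701, giving 4n² − 3n − 1701 = 0.
So n = (3 + 165) / 8 = 168/8 = 21.
Check: 21·(4·21 − 3) = 1701. ✓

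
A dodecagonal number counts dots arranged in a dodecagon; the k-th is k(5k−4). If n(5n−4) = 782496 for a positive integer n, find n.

Set n(5n−4) = 782496, giving 5n² − 4n − 782496 = 0.
The discriminant is 16 + 20·782496 = 15649936, and √15649936 = 3956.
So n = (4 + 3956) / 10 = 3960/10 = 396.

396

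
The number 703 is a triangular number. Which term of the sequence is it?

Set n(n+1)/2 = 703, giving n² + n − 1406 = 0.
The discriminant is 1 + 8·703 = 5625, and √5625 = 75.
So n = (-1 + 75) / 2 = 74/2 = 37.

37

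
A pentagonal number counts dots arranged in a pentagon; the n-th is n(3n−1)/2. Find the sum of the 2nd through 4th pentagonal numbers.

Σ i(3i−1)/2 = (3Σi² − Σi) / 2 over i = 2..4.
Σi = 10 − 1 = 9 and Σi² = 30 − 1 = 29.
(3·29 − 1·9) / 2 = 78/2 = 39.

39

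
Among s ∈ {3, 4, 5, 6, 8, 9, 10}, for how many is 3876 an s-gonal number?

s = 3: P(3, 87) = 3828 and P(3, 88) = 3916; 3876 is not s-gonal.
s = 4: P(4, 62) = 3844 and P(4, 63) = 3969; 3876 is not s-gonal.
s = 5: P(5, 51) = 3876. ✓
s = 6: P(6, 44) = 3828 and P(6, 45) = 4005; 3876 is not s-gonal.
s = 8: P(8, 36) = 3816 and P(8, 37) = 4033; 3876 is not s-gonal.
s = 9: P(9, 33) = 3729 and P(9, 34) = 3961; 3876 is not s-gonal.
s = 10: P(10, 31) = 3751 and P(10, 32) = 4000; 3876 is not s-gonal.
Hits: s ∈ {5} → 1.

1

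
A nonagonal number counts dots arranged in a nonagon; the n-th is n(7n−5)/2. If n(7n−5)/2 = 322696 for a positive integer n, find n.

304

Set n(7n−5)/2 = 322696, giving 7n² − 5n − 645392 = 0.
The discriminant is 25 + 56·322696 = 18071001, and √18071001 = 4251.
So n = (5 + 4251) / 14 = 4256/14 = 304.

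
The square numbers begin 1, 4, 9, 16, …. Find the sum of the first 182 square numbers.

Σ_{i=1}^{182} i² = 182·183·365/6 = 2026115.

2026115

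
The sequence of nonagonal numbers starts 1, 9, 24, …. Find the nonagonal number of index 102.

The 102nd nonagonal number is n(7n−5)/2 with n = 102.
102·(7·102 − 5)/2 = 102·709/2 = 36159.

36159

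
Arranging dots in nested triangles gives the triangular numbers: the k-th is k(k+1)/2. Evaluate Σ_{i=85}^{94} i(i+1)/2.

40540

Σ i(i+1)/2 = (Σi² + Σi) / 2 over i = 85..94.
Σi = 4465 − 3570 = 895 and Σi² = 281295 − 201110 = 80185.
(1·80185 + 1·895) / 2 = 81080/2 = 40540.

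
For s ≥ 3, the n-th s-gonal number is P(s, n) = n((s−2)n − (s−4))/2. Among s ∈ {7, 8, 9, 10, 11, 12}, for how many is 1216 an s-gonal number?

s = 7: P(7, 22) = 1177 and P(7, 23) = 1288; 1216 is not s-gonal.
s = 8: P(8, 20) = 1160 and P(8, 21) = 1281; 1216 is not s-gonal.
s = 9: P(9, 19) = 1216. ✓
s = 10: P(10, 17) = 1105 and P(10, 18) = 1242; 1216 is not s-gonal.
s = 11: P(11, 16) = 1096 and P(11, 17) = 1241; 1216 is not s-gonal.
s = 12: P(12, 16) = 1216. ✓
Hits: s ∈ {9, 12} → 2.

2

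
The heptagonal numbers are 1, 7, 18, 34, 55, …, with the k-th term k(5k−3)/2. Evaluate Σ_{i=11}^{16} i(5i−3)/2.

2656

Σ i(5i−3)/2 = (5Σi² − 3Σi) / 2 over i = 11..16.
Σi = 136 − 55 = 81 and Σi² = 1496 − 385 = 1111.
(5·1111 − 3·81) / 2 = 5312/2 = 2656.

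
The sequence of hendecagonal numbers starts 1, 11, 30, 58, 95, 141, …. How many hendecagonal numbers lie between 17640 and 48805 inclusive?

The n-th hendecagonal number is n(9n−7)/2.
Smallest index with value ≥ 17640: n = 63 (giving 17640).
Largest index with value ≤ 48805: n = 104 (giving 48308).
Indices 63 through 104: 42 terms.

42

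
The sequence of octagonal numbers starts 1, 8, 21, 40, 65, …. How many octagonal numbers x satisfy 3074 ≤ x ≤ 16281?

42

The n-th octagonal number is n(3n−2).
Smallest index with value ≥ 3074: n = 33 (giving 3201).
Largest index with value ≤ 16281: n = 74 (giving 16280).
Indices 33 through 74: 42 terms.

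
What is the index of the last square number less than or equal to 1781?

42

Solve n² ≤ 1781 for integer n.
n = 42 gives 1764 ≤ 1781, while n = 43 gives 1849 > 1781; so the answer is index 42.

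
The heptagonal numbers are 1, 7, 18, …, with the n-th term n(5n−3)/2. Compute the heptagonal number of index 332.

332·(5·332 − 3)/2 = 332·1657/2 = 275062.

275062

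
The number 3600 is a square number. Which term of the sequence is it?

60

We need n² = 3600, so n = √3600 = 60.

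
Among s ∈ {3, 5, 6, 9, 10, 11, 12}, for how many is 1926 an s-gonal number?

1

s = 3: P(3, 61) = 1891 and P(3, 62) = 1953; 1926 is not s-gonal.
s = 5: P(5, 36) = 1926. ✓
s = 6: P(6, 31) = 1891 and P(6, 32) = 2016; 1926 is not s-gonal.
s = 9: P(9, 23) = 1794 and P(9, 24) = 1956; 1926 is not s-gonal.
s = 10: P(10, 22) = 1870 and P(10, 23) = 2047; 1926 is not s-gonal.
s = 11: P(11, 21) = 1911 and P(11, 22) = 2101; 1926 is not s-gonal.
s = 12: P(12, 20) = 1920 and P(12, 21) = 2121; 1926 is not s-gonal.
Hits: s ∈ {5} → 1.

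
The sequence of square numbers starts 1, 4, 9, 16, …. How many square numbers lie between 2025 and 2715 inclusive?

8

The n-th square number is n².
Smallest index with value ≥ 2025: n = 45 (giving 2025).
Largest index with value ≤ 2715: n = 52 (giving 2704).
Indices 45 through 52: 8 terms.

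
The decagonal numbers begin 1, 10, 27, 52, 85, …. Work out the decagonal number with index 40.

40·(4·40 − 3) = 40·157 = 6280.

6280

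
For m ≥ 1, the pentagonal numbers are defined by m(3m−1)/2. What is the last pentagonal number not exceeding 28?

22

Solve n(3n−1)/2 ≤ 28 for integer n.
n = 4 gives 22 ≤ 28, while n = 5 gives 35 > 28; so the answer is 22.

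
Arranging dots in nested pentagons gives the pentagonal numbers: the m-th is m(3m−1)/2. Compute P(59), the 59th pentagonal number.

5192

59·(3·59 − 1)/2 = 59·176/2 = 59·88 = 5192.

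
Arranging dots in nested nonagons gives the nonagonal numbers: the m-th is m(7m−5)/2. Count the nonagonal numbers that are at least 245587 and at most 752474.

199

The n-th nonagonal number is n(7n−5)/2.
Smallest index with value ≥ 245587: n = 266 (giving 246981).
Largest index with value ≤ 752474: n = 464 (giving 752376).
Indices 266 through 464: 199 terms.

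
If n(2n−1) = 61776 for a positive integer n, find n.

176

Set n(2n−1) = 61776, giving 2n² − n − 61776 = 0.
So n = (1 + 703) / 4 = 704/4 = 176.
Check: 176·(2·176 − 1) = 61776. ✓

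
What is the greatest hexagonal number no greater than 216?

Solve n(2n−1) ≤ 216 for integer n.
n = 10 gives 190 ≤ 216, while n = 11 gives 231 > 216; so the answer is 190.

190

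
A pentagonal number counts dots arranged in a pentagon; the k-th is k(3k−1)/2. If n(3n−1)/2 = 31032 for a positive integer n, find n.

Set n(3n−1)/2 = 31032, giving 3n² − n − 62064 = 0.
The discriminant is 1 + 24·31032 = 744769, and √744769 = 863.
So n = (1 + 863) / 6 = 864/6 = 144.
Check: 144·(3·144 − 1)/2 = 31032. ✓

144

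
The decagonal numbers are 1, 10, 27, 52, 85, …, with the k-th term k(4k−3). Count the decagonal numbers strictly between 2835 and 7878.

17

The n-th decagonal number is n(4n−3).
Smallest index with value > 2835: n = 28 (giving 3052).
Largest index with value < 7878: n = 44 (giving 7612).
Indices 28 through 44: 17 terms.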